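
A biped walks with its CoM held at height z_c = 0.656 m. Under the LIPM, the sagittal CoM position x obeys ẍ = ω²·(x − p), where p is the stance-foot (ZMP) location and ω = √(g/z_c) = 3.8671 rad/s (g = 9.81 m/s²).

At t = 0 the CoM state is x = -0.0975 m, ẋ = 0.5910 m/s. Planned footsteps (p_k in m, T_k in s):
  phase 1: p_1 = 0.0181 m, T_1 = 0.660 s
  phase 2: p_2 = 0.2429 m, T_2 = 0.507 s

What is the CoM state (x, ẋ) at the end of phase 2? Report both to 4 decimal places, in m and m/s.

phase 1: p=0.0181, T=0.660, ωT=2.552286, cosh=6.457159, sinh=6.379255; start (x,ẋ)=(-0.097500, 0.591000) → end (x,ẋ)=(0.246579, 0.964419)
phase 2: p=0.2429, T=0.507, ωT=1.960620, cosh=3.622250, sinh=3.481478; start (x,ẋ)=(0.246579, 0.964419) → end (x,ẋ)=(1.124476, 3.542903)

x = 1.1245, ẋ = 3.5429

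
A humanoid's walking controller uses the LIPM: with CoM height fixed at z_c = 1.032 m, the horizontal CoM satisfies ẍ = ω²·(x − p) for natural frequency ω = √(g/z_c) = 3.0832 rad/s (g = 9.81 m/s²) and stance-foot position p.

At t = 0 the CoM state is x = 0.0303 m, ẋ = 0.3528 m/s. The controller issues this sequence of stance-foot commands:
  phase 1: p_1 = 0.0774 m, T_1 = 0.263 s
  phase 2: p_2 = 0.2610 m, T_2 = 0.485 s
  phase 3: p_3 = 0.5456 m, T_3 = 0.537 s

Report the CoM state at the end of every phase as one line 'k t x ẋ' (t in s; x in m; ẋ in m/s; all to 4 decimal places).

phase 1: p=0.0774, T=0.263, ωT=0.810882, cosh=1.347178, sinh=0.902712; start (x,ẋ)=(0.030300, 0.352800) → end (x,ẋ)=(0.117242, 0.344194)
phase 2: p=0.2610, T=0.485, ωT=1.495352, cosh=2.342538, sinh=2.118368; start (x,ẋ)=(0.117242, 0.344194) → end (x,ẋ)=(0.160726, -0.132646)
phase 3: p=0.5456, T=0.537, ωT=1.655678, cosh=2.713797, sinh=2.522834; start (x,ẋ)=(0.160726, -0.132646) → end (x,ẋ)=(-0.607407, -3.353677)

1 0.2630 0.1172 0.3442
2 0.7480 0.1607 -0.1326
3 1.2850 -0.6074 -3.3537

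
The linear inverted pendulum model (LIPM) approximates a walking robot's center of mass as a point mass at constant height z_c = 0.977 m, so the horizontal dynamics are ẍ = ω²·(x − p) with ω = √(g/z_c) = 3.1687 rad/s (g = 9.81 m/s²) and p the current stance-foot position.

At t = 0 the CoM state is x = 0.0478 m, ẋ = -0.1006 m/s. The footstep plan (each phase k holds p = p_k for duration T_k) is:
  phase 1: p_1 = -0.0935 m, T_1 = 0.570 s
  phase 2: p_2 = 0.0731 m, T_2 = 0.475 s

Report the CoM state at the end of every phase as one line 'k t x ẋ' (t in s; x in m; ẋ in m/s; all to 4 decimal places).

phase 1: p=-0.0935, T=0.570, ωT=1.806159, cosh=3.125653, sinh=2.961369; start (x,ẋ)=(0.047800, -0.100600) → end (x,ẋ)=(0.254137, 1.011475)
phase 2: p=0.0731, T=0.475, ωT=1.505132, cosh=2.363369, sinh=2.141381; start (x,ẋ)=(0.254137, 1.011475) → end (x,ẋ)=(1.184504, 3.618897)

1 0.5700 0.2541 1.0115
2 1.0450 1.1845 3.6189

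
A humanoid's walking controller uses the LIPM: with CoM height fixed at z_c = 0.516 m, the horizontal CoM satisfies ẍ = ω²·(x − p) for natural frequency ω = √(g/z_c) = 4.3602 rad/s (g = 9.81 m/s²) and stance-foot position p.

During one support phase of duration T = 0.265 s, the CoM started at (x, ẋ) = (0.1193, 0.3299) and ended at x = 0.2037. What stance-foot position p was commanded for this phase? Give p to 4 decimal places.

ωT = 4.3602·0.265 = 1.155453; cosh(ωT) = 1.745188, sinh(ωT) = 1.430273
x(T) = p + (x₀−p)·cosh(ωT) + (ẋ₀/ω)·sinh(ωT) ⇒ p·(1 − cosh) = x(T) − x₀·cosh − (ẋ₀/ω)·sinh
numerator   = 0.2037 − (0.1193)·1.745188 − (0.3299/4.3602)·1.430273 = -0.112718
denominator = 1 − 1.745188 = -0.745188
p = -0.112718 / -0.745188 = 0.1513

p = 0.1513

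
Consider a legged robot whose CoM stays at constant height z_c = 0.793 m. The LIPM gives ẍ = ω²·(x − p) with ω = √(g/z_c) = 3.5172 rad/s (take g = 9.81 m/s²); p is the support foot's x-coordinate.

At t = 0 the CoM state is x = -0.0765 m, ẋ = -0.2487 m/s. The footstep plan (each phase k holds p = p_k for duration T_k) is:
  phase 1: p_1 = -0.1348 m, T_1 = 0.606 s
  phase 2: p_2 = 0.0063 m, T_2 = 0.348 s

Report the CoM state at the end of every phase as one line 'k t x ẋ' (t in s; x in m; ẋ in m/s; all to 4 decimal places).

1 0.6060 -0.1794 -0.2108
2 0.9540 -0.4299 -1.4042

phase 1: p=-0.1348, T=0.606, ωT=2.131423, cosh=4.272760, sinh=4.154092; start (x,ẋ)=(-0.076500, -0.248700) → end (x,ẋ)=(-0.179432, -0.210827)
phase 2: p=0.0063, T=0.348, ωT=1.223986, cosh=1.847385, sinh=1.553329; start (x,ẋ)=(-0.179432, -0.210827) → end (x,ẋ)=(-0.429929, -1.404205)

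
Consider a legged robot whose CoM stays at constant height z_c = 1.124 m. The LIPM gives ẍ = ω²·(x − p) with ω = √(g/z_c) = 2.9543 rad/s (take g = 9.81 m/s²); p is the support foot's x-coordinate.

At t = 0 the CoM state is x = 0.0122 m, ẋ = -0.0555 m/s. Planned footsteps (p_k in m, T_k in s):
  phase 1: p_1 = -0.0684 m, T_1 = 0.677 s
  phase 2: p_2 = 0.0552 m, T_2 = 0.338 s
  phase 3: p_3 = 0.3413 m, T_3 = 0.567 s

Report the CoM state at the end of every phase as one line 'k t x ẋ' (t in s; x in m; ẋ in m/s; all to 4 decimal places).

phase 1: p=-0.0684, T=0.677, ωT=2.000061, cosh=3.762417, sinh=3.627090; start (x,ẋ)=(0.012200, -0.055500) → end (x,ẋ)=(0.166712, 0.654856)
phase 2: p=0.0552, T=0.338, ωT=0.998553, cosh=1.541382, sinh=1.172970; start (x,ẋ)=(0.166712, 0.654856) → end (x,ẋ)=(0.487085, 1.395806)
phase 3: p=0.3413, T=0.567, ωT=1.675088, cosh=2.763279, sinh=2.575987; start (x,ẋ)=(0.487085, 1.395806) → end (x,ẋ)=(1.961211, 4.966459)

1 0.6770 0.1667 0.6549
2 1.0150 0.4871 1.3958
3 1.5820 1.9612 4.9665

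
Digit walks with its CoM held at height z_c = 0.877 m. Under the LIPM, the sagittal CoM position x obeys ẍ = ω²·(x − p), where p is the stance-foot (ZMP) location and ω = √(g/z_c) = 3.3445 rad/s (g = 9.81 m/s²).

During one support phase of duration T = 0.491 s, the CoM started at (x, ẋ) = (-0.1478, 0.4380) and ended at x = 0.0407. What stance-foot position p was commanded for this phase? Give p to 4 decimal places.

ωT = 3.3445·0.491 = 1.642149; cosh(ωT) = 2.679913, sinh(ωT) = 2.486349
x(T) = p + (x₀−p)·cosh(ωT) + (ẋ₀/ω)·sinh(ωT) ⇒ p·(1 − cosh) = x(T) − x₀·cosh − (ẋ₀/ω)·sinh
numerator   = 0.0407 − (-0.1478)·2.679913 − (0.4380/3.3445)·2.486349 = 0.111176
denominator = 1 − 2.679913 = -1.679913
p = 0.111176 / -1.679913 = -0.0662

p = -0.0662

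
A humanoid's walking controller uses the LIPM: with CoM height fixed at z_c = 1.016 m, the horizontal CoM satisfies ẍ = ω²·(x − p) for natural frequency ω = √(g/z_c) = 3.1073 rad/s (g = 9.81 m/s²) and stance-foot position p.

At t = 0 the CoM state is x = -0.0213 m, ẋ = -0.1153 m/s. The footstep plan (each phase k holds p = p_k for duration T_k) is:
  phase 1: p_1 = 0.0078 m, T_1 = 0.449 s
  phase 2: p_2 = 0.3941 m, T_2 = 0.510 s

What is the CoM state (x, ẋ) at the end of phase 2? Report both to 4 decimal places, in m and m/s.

x = -1.2391, ẋ = -4.8301

phase 1: p=0.0078, T=0.449, ωT=1.395178, cosh=2.141740, sinh=1.893951; start (x,ẋ)=(-0.021300, -0.115300) → end (x,ẋ)=(-0.124802, -0.418198)
phase 2: p=0.3941, T=0.510, ωT=1.584723, cosh=2.541472, sinh=2.336468; start (x,ẋ)=(-0.124802, -0.418198) → end (x,ẋ)=(-1.239130, -4.830123)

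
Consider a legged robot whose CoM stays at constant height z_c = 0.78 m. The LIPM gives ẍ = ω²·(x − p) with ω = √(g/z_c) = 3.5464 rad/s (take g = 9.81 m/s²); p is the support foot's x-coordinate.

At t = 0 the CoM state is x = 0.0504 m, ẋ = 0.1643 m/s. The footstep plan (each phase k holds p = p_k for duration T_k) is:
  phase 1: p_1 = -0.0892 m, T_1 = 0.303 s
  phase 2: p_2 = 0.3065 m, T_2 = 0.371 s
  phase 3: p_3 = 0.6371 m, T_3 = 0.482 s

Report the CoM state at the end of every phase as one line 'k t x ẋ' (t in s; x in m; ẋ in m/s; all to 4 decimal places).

phase 1: p=-0.0892, T=0.303, ωT=1.074559, cosh=1.635075, sinh=1.293627; start (x,ẋ)=(0.050400, 0.164300) → end (x,ẋ)=(0.198988, 0.909088)
phase 2: p=0.3065, T=0.371, ωT=1.315714, cosh=1.997848, sinh=1.729565; start (x,ẋ)=(0.198988, 0.909088) → end (x,ẋ)=(0.535067, 1.156773)
phase 3: p=0.6371, T=0.482, ωT=1.709365, cosh=2.853216, sinh=2.672235; start (x,ẋ)=(0.535067, 1.156773) → end (x,ẋ)=(1.217614, 2.333576)

1 0.3030 0.1990 0.9091
2 0.6740 0.5351 1.1568
3 1.1560 1.2176 2.3336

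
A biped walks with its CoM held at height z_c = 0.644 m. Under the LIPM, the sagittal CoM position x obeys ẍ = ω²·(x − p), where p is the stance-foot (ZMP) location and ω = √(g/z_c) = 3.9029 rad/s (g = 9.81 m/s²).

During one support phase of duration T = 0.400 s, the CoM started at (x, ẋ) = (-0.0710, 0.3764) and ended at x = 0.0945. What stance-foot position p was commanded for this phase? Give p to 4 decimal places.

ωT = 3.9029·0.400 = 1.561160; cosh(ωT) = 2.487119, sinh(ωT) = 2.277226
x(T) = p + (x₀−p)·cosh(ωT) + (ẋ₀/ω)·sinh(ωT) ⇒ p·(1 − cosh) = x(T) − x₀·cosh − (ẋ₀/ω)·sinh
numerator   = 0.0945 − (-0.0710)·2.487119 − (0.3764/3.9029)·2.277226 = 0.051467
denominator = 1 − 2.487119 = -1.487119
p = 0.051467 / -1.487119 = -0.0346

p = -0.0346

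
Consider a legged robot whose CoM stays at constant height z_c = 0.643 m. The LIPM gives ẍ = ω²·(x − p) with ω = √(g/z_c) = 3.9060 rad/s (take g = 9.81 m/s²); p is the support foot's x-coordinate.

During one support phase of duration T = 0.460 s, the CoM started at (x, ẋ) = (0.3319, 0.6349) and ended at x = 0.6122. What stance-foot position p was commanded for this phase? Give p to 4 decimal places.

p = 0.4255

ωT = 3.9060·0.460 = 1.796760; cosh(ωT) = 3.097957, sinh(ωT) = 2.932122
x(T) = p + (x₀−p)·cosh(ωT) + (ẋ₀/ω)·sinh(ωT) ⇒ p·(1 − cosh) = x(T) − x₀·cosh − (ẋ₀/ω)·sinh
numerator   = 0.6122 − (0.3319)·3.097957 − (0.6349/3.9060)·2.932122 = -0.892613
denominator = 1 − 3.097957 = -2.097957
p = -0.892613 / -2.097957 = 0.4255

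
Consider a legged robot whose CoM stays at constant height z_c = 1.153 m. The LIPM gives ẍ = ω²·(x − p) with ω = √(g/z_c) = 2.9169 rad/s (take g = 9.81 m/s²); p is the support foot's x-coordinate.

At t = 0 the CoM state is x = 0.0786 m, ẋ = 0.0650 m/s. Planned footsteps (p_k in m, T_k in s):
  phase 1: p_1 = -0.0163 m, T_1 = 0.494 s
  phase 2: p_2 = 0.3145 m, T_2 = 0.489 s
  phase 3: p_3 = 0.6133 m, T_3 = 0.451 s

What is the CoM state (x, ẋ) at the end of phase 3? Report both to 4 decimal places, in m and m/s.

x = 1.2807, ẋ = 2.2397

phase 1: p=-0.0163, T=0.494, ωT=1.440949, cosh=2.230702, sinh=1.993999; start (x,ẋ)=(0.078600, 0.065000) → end (x,ẋ)=(0.239828, 0.696962)
phase 2: p=0.3145, T=0.489, ωT=1.426364, cosh=2.201857, sinh=1.961676; start (x,ẋ)=(0.239828, 0.696962) → end (x,ẋ)=(0.618804, 1.107336)
phase 3: p=0.6133, T=0.451, ωT=1.315522, cosh=1.997515, sinh=1.729181; start (x,ẋ)=(0.618804, 1.107336) → end (x,ẋ)=(1.280739, 2.239681)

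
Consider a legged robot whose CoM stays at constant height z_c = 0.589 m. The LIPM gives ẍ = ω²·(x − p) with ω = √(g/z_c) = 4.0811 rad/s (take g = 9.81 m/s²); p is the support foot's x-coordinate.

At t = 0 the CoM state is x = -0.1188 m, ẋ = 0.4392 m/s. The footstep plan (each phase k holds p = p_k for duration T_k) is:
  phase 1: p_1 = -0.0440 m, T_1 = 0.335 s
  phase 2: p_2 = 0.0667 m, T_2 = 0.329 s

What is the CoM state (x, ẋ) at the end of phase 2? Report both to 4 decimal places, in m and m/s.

phase 1: p=-0.0440, T=0.335, ωT=1.367169, cosh=2.089525, sinh=1.834698; start (x,ẋ)=(-0.118800, 0.439200) → end (x,ẋ)=(-0.002850, 0.357648)
phase 2: p=0.0667, T=0.329, ωT=1.342682, cosh=2.045222, sinh=1.784078; start (x,ẋ)=(-0.002850, 0.357648) → end (x,ẋ)=(0.080803, 0.225077)

x = 0.0808, ẋ = 0.2251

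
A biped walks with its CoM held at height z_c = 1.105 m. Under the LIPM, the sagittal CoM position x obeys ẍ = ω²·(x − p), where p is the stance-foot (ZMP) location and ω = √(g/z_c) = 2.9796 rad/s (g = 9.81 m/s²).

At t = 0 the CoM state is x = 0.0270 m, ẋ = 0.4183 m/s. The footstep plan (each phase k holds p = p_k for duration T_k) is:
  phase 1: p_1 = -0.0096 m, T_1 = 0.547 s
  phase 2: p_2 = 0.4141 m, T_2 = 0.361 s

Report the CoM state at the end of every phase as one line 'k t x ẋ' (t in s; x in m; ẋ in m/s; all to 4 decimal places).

phase 1: p=-0.0096, T=0.547, ωT=1.629841, cosh=2.649512, sinh=2.453552; start (x,ẋ)=(0.027000, 0.418300) → end (x,ẋ)=(0.431821, 1.375859)
phase 2: p=0.4141, T=0.361, ωT=1.075636, cosh=1.636468, sinh=1.295387; start (x,ẋ)=(0.431821, 1.375859) → end (x,ẋ)=(1.041258, 2.319950)

1 0.5470 0.4318 1.3759
2 0.9080 1.0413 2.3199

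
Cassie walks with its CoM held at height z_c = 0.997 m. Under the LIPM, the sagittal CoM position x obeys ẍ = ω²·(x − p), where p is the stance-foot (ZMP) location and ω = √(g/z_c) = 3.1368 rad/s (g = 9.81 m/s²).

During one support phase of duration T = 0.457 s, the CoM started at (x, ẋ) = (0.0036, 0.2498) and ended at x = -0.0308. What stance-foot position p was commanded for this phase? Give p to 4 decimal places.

p = 0.1614

ωT = 3.1368·0.457 = 1.433518; cosh(ωT) = 2.215946, sinh(ωT) = 1.977478
x(T) = p + (x₀−p)·cosh(ωT) + (ẋ₀/ω)·sinh(ωT) ⇒ p·(1 − cosh) = x(T) − x₀·cosh − (ẋ₀/ω)·sinh
numerator   = -0.0308 − (0.0036)·2.215946 − (0.2498/3.1368)·1.977478 = -0.196254
denominator = 1 − 2.215946 = -1.215946
p = -0.196254 / -1.215946 = 0.1614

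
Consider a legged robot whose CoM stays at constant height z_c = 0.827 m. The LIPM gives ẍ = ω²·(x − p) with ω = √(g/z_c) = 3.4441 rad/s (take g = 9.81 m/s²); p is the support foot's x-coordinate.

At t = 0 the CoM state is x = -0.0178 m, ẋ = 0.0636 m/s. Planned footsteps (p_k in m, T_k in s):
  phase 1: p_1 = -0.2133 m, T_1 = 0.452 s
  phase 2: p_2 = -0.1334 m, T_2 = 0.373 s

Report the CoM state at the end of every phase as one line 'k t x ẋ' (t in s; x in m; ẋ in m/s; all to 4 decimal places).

phase 1: p=-0.2133, T=0.452, ωT=1.556733, cosh=2.477062, sinh=2.266238; start (x,ẋ)=(-0.017800, 0.063600) → end (x,ẋ)=(0.312815, 1.683448)
phase 2: p=-0.1334, T=0.373, ωT=1.284649, cosh=1.945074, sinh=1.668326; start (x,ẋ)=(0.312815, 1.683448) → end (x,ẋ)=(1.549985, 5.838330)

1 0.4520 0.3128 1.6834
2 0.8250 1.5500 5.8383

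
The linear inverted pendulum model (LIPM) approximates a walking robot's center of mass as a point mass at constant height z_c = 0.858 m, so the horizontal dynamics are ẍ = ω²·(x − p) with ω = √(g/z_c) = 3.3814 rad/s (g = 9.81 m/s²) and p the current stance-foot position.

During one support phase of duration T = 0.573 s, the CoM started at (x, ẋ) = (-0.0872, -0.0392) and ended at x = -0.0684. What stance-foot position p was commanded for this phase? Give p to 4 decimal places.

ωT = 3.3814·0.573 = 1.937542; cosh(ωT) = 3.542863, sinh(ωT) = 3.398806
x(T) = p + (x₀−p)·cosh(ωT) + (ẋ₀/ω)·sinh(ωT) ⇒ p·(1 − cosh) = x(T) − x₀·cosh − (ẋ₀/ω)·sinh
numerator   = -0.0684 − (-0.0872)·3.542863 − (-0.0392/3.3814)·3.398806 = 0.279939
denominator = 1 − 3.542863 = -2.542863
p = 0.279939 / -2.542863 = -0.1101

p = -0.1101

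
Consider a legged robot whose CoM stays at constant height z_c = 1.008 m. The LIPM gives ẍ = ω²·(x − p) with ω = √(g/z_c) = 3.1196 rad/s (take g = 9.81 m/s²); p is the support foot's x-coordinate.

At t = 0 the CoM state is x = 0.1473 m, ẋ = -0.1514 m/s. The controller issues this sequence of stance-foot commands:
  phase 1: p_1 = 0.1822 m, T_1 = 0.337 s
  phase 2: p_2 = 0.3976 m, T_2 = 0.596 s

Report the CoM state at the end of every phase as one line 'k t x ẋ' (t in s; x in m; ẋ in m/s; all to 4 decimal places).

1 0.3370 0.0652 -0.3798
2 0.9330 -1.0764 -4.4958

phase 1: p=0.1822, T=0.337, ωT=1.051305, cosh=1.605432, sinh=1.255951; start (x,ẋ)=(0.147300, -0.151400) → end (x,ẋ)=(0.065217, -0.379803)
phase 2: p=0.3976, T=0.596, ωT=1.859282, cosh=3.287454, sinh=3.131670; start (x,ẋ)=(0.065217, -0.379803) → end (x,ẋ)=(-1.076367, -4.495821)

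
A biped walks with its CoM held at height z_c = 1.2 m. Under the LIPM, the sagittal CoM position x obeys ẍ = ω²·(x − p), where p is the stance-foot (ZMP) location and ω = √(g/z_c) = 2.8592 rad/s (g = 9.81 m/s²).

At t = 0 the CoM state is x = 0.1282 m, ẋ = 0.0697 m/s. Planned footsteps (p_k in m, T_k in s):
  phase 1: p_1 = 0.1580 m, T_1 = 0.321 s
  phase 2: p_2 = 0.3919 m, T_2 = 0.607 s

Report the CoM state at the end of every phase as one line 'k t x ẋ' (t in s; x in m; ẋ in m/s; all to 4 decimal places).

phase 1: p=0.1580, T=0.321, ωT=0.917803, cosh=1.451590, sinh=1.052194; start (x,ẋ)=(0.128200, 0.069700) → end (x,ẋ)=(0.140392, 0.011524)
phase 2: p=0.3919, T=0.607, ωT=1.735534, cosh=2.924132, sinh=2.747826; start (x,ẋ)=(0.140392, 0.011524) → end (x,ẋ)=(-0.332466, -1.942291)

1 0.3210 0.1404 0.0115
2 0.9280 -0.3325 -1.9423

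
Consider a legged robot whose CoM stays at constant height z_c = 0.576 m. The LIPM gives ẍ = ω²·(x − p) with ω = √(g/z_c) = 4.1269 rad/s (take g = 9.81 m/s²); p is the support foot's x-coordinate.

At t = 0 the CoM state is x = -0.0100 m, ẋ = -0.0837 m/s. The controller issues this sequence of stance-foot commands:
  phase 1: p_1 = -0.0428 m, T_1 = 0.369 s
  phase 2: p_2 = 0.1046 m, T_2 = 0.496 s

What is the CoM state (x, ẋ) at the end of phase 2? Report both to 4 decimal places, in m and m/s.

phase 1: p=-0.0428, T=0.369, ωT=1.522826, cosh=2.401630, sinh=2.183535; start (x,ẋ)=(-0.010000, -0.083700) → end (x,ẋ)=(-0.008312, 0.094552)
phase 2: p=0.1046, T=0.496, ωT=2.046942, cosh=3.936658, sinh=3.807529; start (x,ẋ)=(-0.008312, 0.094552) → end (x,ẋ)=(-0.252661, -1.402001)

x = -0.2527, ẋ = -1.4020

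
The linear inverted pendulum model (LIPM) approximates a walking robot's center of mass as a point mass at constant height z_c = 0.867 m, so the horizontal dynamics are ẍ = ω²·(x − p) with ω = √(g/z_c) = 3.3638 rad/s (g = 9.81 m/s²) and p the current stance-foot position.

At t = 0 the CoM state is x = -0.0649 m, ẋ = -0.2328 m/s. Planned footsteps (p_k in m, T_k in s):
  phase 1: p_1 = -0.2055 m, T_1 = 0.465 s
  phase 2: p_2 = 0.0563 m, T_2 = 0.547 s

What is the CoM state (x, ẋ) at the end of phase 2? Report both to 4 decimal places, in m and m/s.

phase 1: p=-0.2055, T=0.465, ωT=1.564167, cosh=2.493977, sinh=2.284715; start (x,ẋ)=(-0.064900, -0.232800) → end (x,ẋ)=(-0.012966, 0.499959)
phase 2: p=0.0563, T=0.547, ωT=1.839999, cosh=3.227674, sinh=3.068856; start (x,ẋ)=(-0.012966, 0.499959) → end (x,ẋ)=(0.288853, 0.898669)

x = 0.2889, ẋ = 0.8987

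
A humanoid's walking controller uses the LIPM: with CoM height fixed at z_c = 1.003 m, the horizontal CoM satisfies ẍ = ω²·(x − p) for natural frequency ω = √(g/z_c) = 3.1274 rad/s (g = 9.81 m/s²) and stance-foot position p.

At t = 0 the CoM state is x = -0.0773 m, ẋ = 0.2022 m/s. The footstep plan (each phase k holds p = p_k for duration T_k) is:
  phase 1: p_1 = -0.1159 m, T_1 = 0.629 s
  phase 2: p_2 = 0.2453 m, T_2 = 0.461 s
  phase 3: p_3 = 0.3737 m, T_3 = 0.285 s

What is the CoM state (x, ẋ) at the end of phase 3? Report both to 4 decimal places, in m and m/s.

phase 1: p=-0.1159, T=0.629, ωT=1.967135, cosh=3.645008, sinh=3.505151; start (x,ẋ)=(-0.077300, 0.202200) → end (x,ẋ)=(0.251421, 1.160154)
phase 2: p=0.2453, T=0.461, ωT=1.441731, cosh=2.232264, sinh=1.995746; start (x,ẋ)=(0.251421, 1.160154) → end (x,ẋ)=(0.999313, 2.627972)
phase 3: p=0.3737, T=0.285, ωT=0.891309, cosh=1.424219, sinh=1.014100; start (x,ẋ)=(0.999313, 2.627972) → end (x,ẋ)=(2.116865, 5.726939)

x = 2.1169, ẋ = 5.7269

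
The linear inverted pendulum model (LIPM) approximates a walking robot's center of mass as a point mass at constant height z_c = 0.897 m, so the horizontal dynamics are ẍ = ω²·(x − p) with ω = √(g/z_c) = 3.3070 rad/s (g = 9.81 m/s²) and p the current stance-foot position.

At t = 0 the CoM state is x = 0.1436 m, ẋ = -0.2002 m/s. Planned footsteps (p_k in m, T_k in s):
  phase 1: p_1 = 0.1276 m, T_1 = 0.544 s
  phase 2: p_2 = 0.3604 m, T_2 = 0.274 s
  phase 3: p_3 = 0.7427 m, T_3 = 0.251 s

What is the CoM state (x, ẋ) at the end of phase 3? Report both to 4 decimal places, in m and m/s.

phase 1: p=0.1276, T=0.544, ωT=1.799008, cosh=3.104556, sinh=2.939093; start (x,ẋ)=(0.143600, -0.200200) → end (x,ẋ)=(-0.000655, -0.466019)
phase 2: p=0.3604, T=0.274, ωT=0.906118, cosh=1.439393, sinh=1.035304; start (x,ẋ)=(-0.000655, -0.466019) → end (x,ẋ)=(-0.305194, -1.906945)
phase 3: p=0.7427, T=0.251, ωT=0.830057, cosh=1.364737, sinh=0.928713; start (x,ẋ)=(-0.305194, -1.906945) → end (x,ẋ)=(-1.222931, -5.820824)

x = -1.2229, ẋ = -5.8208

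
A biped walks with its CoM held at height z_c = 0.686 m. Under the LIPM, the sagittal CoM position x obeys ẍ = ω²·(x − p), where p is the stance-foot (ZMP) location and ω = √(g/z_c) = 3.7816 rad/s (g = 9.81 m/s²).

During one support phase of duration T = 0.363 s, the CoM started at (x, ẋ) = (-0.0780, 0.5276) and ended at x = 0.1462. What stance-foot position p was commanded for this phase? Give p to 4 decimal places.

p = -0.0476

ωT = 3.7816·0.363 = 1.372721; cosh(ωT) = 2.099745, sinh(ωT) = 1.846328
x(T) = p + (x₀−p)·cosh(ωT) + (ẋ₀/ω)·sinh(ωT) ⇒ p·(1 − cosh) = x(T) − x₀·cosh − (ẋ₀/ω)·sinh
numerator   = 0.1462 − (-0.0780)·2.099745 − (0.5276/3.7816)·1.846328 = 0.052385
denominator = 1 − 2.099745 = -1.099745
p = 0.052385 / -1.099745 = -0.0476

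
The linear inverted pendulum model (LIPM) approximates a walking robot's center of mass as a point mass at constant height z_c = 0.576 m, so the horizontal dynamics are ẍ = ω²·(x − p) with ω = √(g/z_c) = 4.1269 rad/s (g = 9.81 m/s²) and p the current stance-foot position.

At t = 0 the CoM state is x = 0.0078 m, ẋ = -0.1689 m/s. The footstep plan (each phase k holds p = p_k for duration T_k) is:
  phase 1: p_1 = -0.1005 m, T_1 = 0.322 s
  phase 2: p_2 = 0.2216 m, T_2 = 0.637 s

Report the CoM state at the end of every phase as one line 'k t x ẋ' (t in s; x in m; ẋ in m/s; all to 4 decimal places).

1 0.3220 0.0465 0.4435
2 0.9590 -0.2573 -1.8923

phase 1: p=-0.1005, T=0.322, ωT=1.328862, cosh=2.020760, sinh=1.755982; start (x,ẋ)=(0.007800, -0.168900) → end (x,ẋ)=(0.046482, 0.443518)
phase 2: p=0.2216, T=0.637, ωT=2.628835, cosh=6.964891, sinh=6.892729; start (x,ẋ)=(0.046482, 0.443518) → end (x,ẋ)=(-0.257317, -1.892284)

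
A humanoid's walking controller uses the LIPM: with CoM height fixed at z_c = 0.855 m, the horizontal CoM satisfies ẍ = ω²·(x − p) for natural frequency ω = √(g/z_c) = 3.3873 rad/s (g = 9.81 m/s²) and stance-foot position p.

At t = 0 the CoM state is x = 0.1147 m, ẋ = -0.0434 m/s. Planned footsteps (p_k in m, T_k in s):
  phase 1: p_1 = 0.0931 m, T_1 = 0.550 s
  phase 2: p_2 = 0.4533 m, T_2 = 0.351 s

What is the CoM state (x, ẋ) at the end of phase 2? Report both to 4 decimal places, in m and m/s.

phase 1: p=0.0931, T=0.550, ωT=1.863015, cosh=3.299169, sinh=3.143965; start (x,ẋ)=(0.114700, -0.043400) → end (x,ẋ)=(0.124080, 0.086846)
phase 2: p=0.4533, T=0.351, ωT=1.188942, cosh=1.794075, sinh=1.489532; start (x,ẋ)=(0.124080, 0.086846) → end (x,ẋ)=(-0.099156, -1.505268)

x = -0.0992, ẋ = -1.5053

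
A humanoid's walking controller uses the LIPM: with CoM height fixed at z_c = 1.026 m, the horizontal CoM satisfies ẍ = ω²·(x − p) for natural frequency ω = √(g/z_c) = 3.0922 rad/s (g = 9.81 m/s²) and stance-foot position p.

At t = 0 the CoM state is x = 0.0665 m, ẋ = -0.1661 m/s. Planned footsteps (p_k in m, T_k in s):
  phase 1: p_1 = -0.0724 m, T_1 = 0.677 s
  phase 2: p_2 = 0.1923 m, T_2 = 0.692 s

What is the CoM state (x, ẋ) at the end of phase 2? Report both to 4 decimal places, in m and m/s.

x = 1.9897, ẋ = 5.6456

phase 1: p=-0.0724, T=0.677, ωT=2.093419, cosh=4.117936, sinh=3.994672; start (x,ẋ)=(0.066500, -0.166100) → end (x,ẋ)=(0.285004, 1.031748)
phase 2: p=0.1923, T=0.692, ωT=2.139802, cosh=4.307718, sinh=4.190040; start (x,ẋ)=(0.285004, 1.031748) → end (x,ẋ)=(1.989700, 5.645601)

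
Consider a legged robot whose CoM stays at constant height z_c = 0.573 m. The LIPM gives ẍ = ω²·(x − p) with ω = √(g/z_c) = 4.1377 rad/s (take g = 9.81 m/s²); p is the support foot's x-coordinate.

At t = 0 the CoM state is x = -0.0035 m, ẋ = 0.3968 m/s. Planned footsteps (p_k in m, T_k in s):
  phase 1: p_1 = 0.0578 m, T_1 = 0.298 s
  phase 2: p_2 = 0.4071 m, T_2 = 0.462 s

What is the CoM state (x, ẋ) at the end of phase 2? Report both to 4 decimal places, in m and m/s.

x = -0.4019, ẋ = -3.1057

phase 1: p=0.0578, T=0.298, ωT=1.233035, cosh=1.861517, sinh=1.570110; start (x,ẋ)=(-0.003500, 0.396800) → end (x,ẋ)=(0.094261, 0.340406)
phase 2: p=0.4071, T=0.462, ωT=1.911617, cosh=3.455931, sinh=3.308090; start (x,ẋ)=(0.094261, 0.340406) → end (x,ẋ)=(-0.401897, -3.105692)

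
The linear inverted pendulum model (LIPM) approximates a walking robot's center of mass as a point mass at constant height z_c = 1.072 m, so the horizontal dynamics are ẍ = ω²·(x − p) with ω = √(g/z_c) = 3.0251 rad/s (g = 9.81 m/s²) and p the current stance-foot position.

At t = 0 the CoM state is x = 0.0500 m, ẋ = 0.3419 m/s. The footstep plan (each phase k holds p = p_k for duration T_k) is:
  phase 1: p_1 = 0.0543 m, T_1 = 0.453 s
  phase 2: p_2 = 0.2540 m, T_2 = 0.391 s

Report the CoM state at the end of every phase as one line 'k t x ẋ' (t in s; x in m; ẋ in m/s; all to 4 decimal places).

1 0.4530 0.2534 0.6925
2 0.8440 0.5914 1.2334

phase 1: p=0.0543, T=0.453, ωT=1.370370, cosh=2.095411, sinh=1.841398; start (x,ẋ)=(0.050000, 0.341900) → end (x,ẋ)=(0.253406, 0.692468)
phase 2: p=0.2540, T=0.391, ωT=1.182814, cosh=1.784980, sinh=1.478565; start (x,ẋ)=(0.253406, 0.692468) → end (x,ẋ)=(0.591395, 1.233387)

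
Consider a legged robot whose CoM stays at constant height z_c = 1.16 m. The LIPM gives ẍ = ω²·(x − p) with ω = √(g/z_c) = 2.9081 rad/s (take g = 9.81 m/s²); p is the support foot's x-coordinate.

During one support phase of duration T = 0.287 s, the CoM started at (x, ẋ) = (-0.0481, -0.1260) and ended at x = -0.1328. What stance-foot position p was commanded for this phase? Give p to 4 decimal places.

p = 0.0717

ωT = 2.9081·0.287 = 0.834625; cosh(ωT) = 1.368993, sinh(ωT) = 0.934956
x(T) = p + (x₀−p)·cosh(ωT) + (ẋ₀/ω)·sinh(ωT) ⇒ p·(1 − cosh) = x(T) − x₀·cosh − (ẋ₀/ω)·sinh
numerator   = -0.1328 − (-0.0481)·1.368993 − (-0.1260/2.9081)·0.934956 = -0.026442
denominator = 1 − 1.368993 = -0.368993
p = -0.026442 / -0.368993 = 0.0717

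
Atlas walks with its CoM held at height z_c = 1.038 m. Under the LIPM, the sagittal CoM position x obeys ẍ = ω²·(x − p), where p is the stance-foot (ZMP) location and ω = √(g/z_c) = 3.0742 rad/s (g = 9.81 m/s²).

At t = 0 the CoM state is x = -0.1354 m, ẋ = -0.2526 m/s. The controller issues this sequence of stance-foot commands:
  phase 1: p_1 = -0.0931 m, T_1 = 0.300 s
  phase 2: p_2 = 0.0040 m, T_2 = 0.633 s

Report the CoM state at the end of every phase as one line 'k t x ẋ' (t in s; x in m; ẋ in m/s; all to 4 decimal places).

phase 1: p=-0.0931, T=0.300, ωT=0.922260, cosh=1.456294, sinh=1.058674; start (x,ẋ)=(-0.135400, -0.252600) → end (x,ẋ)=(-0.241690, -0.505528)
phase 2: p=0.0040, T=0.633, ωT=1.945969, cosh=3.571629, sinh=3.428780; start (x,ẋ)=(-0.241690, -0.505528) → end (x,ẋ)=(-1.437350, -4.395319)

1 0.3000 -0.2417 -0.5055
2 0.9330 -1.4374 -4.3953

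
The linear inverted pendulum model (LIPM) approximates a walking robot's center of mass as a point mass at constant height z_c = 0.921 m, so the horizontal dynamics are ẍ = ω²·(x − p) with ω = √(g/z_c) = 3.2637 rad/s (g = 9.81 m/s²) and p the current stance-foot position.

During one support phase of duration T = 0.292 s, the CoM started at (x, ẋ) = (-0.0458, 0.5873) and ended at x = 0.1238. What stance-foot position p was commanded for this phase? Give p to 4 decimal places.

ωT = 3.2637·0.292 = 0.953000; cosh(ωT) = 1.489531, sinh(ωT) = 1.103949
x(T) = p + (x₀−p)·cosh(ωT) + (ẋ₀/ω)·sinh(ωT) ⇒ p·(1 − cosh) = x(T) − x₀·cosh − (ẋ₀/ω)·sinh
numerator   = 0.1238 − (-0.0458)·1.489531 − (0.5873/3.2637)·1.103949 = -0.006634
denominator = 1 − 1.489531 = -0.489531
p = -0.006634 / -0.489531 = 0.0136

p = 0.0136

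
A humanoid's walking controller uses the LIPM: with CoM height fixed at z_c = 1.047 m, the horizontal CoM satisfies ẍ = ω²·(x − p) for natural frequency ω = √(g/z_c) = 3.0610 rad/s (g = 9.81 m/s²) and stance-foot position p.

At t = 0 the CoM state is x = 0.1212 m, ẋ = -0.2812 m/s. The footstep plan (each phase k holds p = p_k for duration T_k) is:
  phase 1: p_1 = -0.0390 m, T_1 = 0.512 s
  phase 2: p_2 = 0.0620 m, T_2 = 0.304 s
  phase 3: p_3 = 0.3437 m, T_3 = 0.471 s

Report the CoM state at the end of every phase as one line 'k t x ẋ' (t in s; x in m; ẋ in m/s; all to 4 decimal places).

phase 1: p=-0.0390, T=0.512, ωT=1.567232, cosh=2.500992, sinh=2.292370; start (x,ẋ)=(0.121200, -0.281200) → end (x,ẋ)=(0.151069, 0.420836)
phase 2: p=0.0620, T=0.304, ωT=0.930544, cosh=1.465114, sinh=1.070775; start (x,ẋ)=(0.151069, 0.420836) → end (x,ẋ)=(0.339710, 0.908510)
phase 3: p=0.3437, T=0.471, ωT=1.441731, cosh=2.232263, sinh=1.995745; start (x,ẋ)=(0.339710, 0.908510) → end (x,ẋ)=(0.927134, 2.003658)

1 0.5120 0.1511 0.4208
2 0.8160 0.3397 0.9085
3 1.2870 0.9271 2.0037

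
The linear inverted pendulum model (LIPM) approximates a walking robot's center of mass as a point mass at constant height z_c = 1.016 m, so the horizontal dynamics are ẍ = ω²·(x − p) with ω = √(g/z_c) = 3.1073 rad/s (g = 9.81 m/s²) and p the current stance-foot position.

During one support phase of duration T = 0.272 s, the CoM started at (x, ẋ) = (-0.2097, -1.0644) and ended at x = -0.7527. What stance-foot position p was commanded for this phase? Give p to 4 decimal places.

p = 0.3650

ωT = 3.1073·0.272 = 0.845186; cosh(ωT) = 1.378944, sinh(ωT) = 0.949466
x(T) = p + (x₀−p)·cosh(ωT) + (ẋ₀/ω)·sinh(ωT) ⇒ p·(1 − cosh) = x(T) − x₀·cosh − (ẋ₀/ω)·sinh
numerator   = -0.7527 − (-0.2097)·1.378944 − (-1.0644/3.1073)·0.949466 = -0.138298
denominator = 1 − 1.378944 = -0.378944
p = -0.138298 / -0.378944 = 0.3650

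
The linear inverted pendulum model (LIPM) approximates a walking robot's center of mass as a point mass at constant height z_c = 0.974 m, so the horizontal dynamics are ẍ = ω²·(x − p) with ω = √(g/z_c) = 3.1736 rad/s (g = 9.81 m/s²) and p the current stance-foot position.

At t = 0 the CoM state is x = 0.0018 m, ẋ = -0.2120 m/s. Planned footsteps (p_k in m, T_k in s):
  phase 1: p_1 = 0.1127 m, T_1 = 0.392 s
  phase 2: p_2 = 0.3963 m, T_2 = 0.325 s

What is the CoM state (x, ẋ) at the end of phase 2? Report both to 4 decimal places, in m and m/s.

x = -0.9190, ẋ = -3.8390

phase 1: p=0.1127, T=0.392, ωT=1.244051, cosh=1.878928, sinh=1.590714; start (x,ẋ)=(0.001800, -0.212000) → end (x,ẋ)=(-0.201935, -0.958188)
phase 2: p=0.3963, T=0.325, ωT=1.031420, cosh=1.580773, sinh=1.224273; start (x,ẋ)=(-0.201935, -0.958188) → end (x,ẋ)=(-0.919011, -3.839030)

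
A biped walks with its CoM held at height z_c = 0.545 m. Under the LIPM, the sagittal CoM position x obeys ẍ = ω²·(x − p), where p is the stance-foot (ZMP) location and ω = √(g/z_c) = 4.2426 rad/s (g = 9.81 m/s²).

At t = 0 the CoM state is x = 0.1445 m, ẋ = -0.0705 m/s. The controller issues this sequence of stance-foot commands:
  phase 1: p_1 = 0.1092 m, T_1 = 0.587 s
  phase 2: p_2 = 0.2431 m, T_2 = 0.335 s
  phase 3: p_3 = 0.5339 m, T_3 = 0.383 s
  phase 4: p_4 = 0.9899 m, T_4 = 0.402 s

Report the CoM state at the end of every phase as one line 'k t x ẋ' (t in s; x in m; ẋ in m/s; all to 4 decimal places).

1 0.5870 0.2241 0.4691
2 0.9220 0.4170 0.8707
3 1.3050 0.7265 1.0863
4 1.7070 0.9225 0.1145

phase 1: p=0.1092, T=0.587, ωT=2.490406, cosh=6.074526, sinh=5.991650; start (x,ẋ)=(0.144500, -0.070500) → end (x,ẋ)=(0.224067, 0.469078)
phase 2: p=0.2431, T=0.335, ωT=1.421271, cosh=2.191895, sinh=1.950488; start (x,ẋ)=(0.224067, 0.469078) → end (x,ẋ)=(0.417034, 0.870665)
phase 3: p=0.5339, T=0.383, ωT=1.624916, cosh=2.637460, sinh=2.440532; start (x,ẋ)=(0.417034, 0.870665) → end (x,ẋ)=(0.726516, 1.086290)
phase 4: p=0.9899, T=0.402, ωT=1.705525, cosh=2.842976, sinh=2.661299; start (x,ẋ)=(0.726516, 1.086290) → end (x,ẋ)=(0.922512, 0.114468)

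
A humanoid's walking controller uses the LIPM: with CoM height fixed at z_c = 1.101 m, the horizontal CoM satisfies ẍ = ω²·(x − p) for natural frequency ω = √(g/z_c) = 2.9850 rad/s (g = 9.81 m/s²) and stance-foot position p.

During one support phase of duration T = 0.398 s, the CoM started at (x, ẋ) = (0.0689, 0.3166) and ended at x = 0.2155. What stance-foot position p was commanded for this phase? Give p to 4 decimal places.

ωT = 2.9850·0.398 = 1.188030; cosh(ωT) = 1.792717, sinh(ωT) = 1.487895
x(T) = p + (x₀−p)·cosh(ωT) + (ẋ₀/ω)·sinh(ωT) ⇒ p·(1 − cosh) = x(T) − x₀·cosh − (ẋ₀/ω)·sinh
numerator   = 0.2155 − (0.0689)·1.792717 − (0.3166/2.9850)·1.487895 = -0.065830
denominator = 1 − 1.792717 = -0.792717
p = -0.065830 / -0.792717 = 0.0830

p = 0.0830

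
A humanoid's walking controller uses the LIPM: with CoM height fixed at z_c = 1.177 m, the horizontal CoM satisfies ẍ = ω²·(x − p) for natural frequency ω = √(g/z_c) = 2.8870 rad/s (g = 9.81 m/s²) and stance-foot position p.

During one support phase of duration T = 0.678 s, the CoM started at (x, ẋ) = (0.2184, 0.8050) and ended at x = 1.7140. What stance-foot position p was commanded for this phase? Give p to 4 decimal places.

ωT = 2.8870·0.678 = 1.957386; cosh(ωT) = 3.611010, sinh(ωT) = 3.469783
x(T) = p + (x₀−p)·cosh(ωT) + (ẋ₀/ω)·sinh(ωT) ⇒ p·(1 − cosh) = x(T) − x₀·cosh − (ẋ₀/ω)·sinh
numerator   = 1.7140 − (0.2184)·3.611010 − (0.8050/2.8870)·3.469783 = -0.042146
denominator = 1 − 3.611010 = -2.611010
p = -0.042146 / -2.611010 = 0.0161

p = 0.0161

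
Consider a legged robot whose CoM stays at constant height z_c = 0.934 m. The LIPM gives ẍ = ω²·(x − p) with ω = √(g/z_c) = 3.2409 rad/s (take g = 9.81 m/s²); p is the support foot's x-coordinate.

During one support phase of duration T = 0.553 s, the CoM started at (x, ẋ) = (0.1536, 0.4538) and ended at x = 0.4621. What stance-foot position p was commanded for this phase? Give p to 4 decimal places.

p = 0.2016

ωT = 3.2409·0.553 = 1.792218; cosh(ωT) = 3.084670, sinh(ωT) = 2.918080
x(T) = p + (x₀−p)·cosh(ωT) + (ẋ₀/ω)·sinh(ωT) ⇒ p·(1 − cosh) = x(T) − x₀·cosh − (ẋ₀/ω)·sinh
numerator   = 0.4621 − (0.1536)·3.084670 − (0.4538/3.2409)·2.918080 = -0.420303
denominator = 1 − 3.084670 = -2.084670
p = -0.420303 / -2.084670 = 0.2016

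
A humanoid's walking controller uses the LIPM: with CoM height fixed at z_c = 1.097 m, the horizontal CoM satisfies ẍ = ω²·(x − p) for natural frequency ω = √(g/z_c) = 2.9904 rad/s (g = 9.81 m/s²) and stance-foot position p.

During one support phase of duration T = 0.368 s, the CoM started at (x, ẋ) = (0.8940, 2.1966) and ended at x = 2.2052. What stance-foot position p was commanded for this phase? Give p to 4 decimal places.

ωT = 2.9904·0.368 = 1.100467; cosh(ωT) = 1.669143, sinh(ωT) = 1.336427
x(T) = p + (x₀−p)·cosh(ωT) + (ẋ₀/ω)·sinh(ωT) ⇒ p·(1 − cosh) = x(T) − x₀·cosh − (ẋ₀/ω)·sinh
numerator   = 2.2052 − (0.8940)·1.669143 − (2.1966/2.9904)·1.336427 = -0.268687
denominator = 1 − 1.669143 = -0.669143
p = -0.268687 / -0.669143 = 0.4015

p = 0.4015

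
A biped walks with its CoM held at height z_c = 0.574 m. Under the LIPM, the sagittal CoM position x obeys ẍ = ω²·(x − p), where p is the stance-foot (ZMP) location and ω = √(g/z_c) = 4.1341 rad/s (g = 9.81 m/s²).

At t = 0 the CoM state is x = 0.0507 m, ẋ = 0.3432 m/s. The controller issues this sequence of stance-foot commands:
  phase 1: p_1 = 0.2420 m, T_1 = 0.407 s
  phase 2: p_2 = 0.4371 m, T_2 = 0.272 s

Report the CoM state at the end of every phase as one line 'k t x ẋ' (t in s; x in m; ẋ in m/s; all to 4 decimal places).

1 0.4070 -0.0747 -1.0986
2 0.6790 -0.7998 -4.7831

phase 1: p=0.2420, T=0.407, ωT=1.682579, cosh=2.782652, sinh=2.596758; start (x,ẋ)=(0.050700, 0.343200) → end (x,ẋ)=(-0.074747, -1.098649)
phase 2: p=0.4371, T=0.272, ωT=1.124475, cosh=1.701712, sinh=1.376889; start (x,ẋ)=(-0.074747, -1.098649) → end (x,ẋ)=(-0.799828, -4.783115)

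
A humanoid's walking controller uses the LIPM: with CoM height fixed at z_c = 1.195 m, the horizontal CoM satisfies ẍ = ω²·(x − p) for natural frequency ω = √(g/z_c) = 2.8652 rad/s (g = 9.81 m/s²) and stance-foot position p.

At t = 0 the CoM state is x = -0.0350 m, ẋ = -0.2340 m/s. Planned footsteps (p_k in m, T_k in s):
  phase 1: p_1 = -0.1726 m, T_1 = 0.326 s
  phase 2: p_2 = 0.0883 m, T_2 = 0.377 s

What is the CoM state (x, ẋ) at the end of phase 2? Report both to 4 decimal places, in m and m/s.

phase 1: p=-0.1726, T=0.326, ωT=0.934055, cosh=1.468882, sinh=1.075926; start (x,ẋ)=(-0.035000, -0.234000) → end (x,ẋ)=(-0.058352, 0.080467)
phase 2: p=0.0883, T=0.377, ωT=1.080180, cosh=1.642373, sinh=1.302838; start (x,ẋ)=(-0.058352, 0.080467) → end (x,ẋ)=(-0.115969, -0.415281)

x = -0.1160, ẋ = -0.4153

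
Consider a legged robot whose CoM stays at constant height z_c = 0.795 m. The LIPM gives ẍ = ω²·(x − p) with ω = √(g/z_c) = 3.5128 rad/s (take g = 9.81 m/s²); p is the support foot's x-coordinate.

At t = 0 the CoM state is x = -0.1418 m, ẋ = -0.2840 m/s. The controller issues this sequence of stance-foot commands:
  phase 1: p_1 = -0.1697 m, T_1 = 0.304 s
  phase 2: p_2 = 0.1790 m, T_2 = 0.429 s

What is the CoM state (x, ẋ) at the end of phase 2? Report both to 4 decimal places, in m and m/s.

x = -0.9899, ẋ = -3.8640

phase 1: p=-0.1697, T=0.304, ωT=1.067891, cosh=1.626485, sinh=1.282753; start (x,ẋ)=(-0.141800, -0.284000) → end (x,ẋ)=(-0.228028, -0.336203)
phase 2: p=0.1790, T=0.429, ωT=1.506991, cosh=2.367353, sinh=2.145778; start (x,ẋ)=(-0.228028, -0.336203) → end (x,ẋ)=(-0.989947, -3.863961)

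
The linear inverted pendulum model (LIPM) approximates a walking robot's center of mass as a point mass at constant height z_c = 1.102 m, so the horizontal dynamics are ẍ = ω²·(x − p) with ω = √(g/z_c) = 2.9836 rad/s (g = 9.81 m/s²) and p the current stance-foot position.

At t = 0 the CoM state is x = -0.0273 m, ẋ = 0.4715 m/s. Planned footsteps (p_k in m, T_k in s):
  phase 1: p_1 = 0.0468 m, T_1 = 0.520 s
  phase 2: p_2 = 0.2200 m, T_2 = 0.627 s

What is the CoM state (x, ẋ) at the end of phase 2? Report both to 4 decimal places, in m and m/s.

phase 1: p=0.0468, T=0.520, ωT=1.551472, cosh=2.465173, sinh=2.253237; start (x,ẋ)=(-0.027300, 0.471500) → end (x,ẋ)=(0.220211, 0.664173)
phase 2: p=0.2200, T=0.627, ωT=1.870717, cosh=3.323482, sinh=3.169469; start (x,ẋ)=(0.220211, 0.664173) → end (x,ẋ)=(0.926250, 2.209362)

x = 0.9263, ẋ = 2.2094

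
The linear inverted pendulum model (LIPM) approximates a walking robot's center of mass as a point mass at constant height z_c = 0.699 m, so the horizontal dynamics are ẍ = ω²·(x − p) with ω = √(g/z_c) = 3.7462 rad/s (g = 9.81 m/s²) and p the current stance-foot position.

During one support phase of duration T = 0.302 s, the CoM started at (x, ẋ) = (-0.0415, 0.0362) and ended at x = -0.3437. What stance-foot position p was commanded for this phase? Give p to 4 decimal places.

p = 0.4023

ωT = 3.7462·0.302 = 1.131352; cosh(ωT) = 1.711221, sinh(ωT) = 1.388625
x(T) = p + (x₀−p)·cosh(ωT) + (ẋ₀/ω)·sinh(ωT) ⇒ p·(1 − cosh) = x(T) − x₀·cosh − (ẋ₀/ω)·sinh
numerator   = -0.3437 − (-0.0415)·1.711221 − (0.0362/3.7462)·1.388625 = -0.286103
denominator = 1 − 1.711221 = -0.711221
p = -0.286103 / -0.711221 = 0.4023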